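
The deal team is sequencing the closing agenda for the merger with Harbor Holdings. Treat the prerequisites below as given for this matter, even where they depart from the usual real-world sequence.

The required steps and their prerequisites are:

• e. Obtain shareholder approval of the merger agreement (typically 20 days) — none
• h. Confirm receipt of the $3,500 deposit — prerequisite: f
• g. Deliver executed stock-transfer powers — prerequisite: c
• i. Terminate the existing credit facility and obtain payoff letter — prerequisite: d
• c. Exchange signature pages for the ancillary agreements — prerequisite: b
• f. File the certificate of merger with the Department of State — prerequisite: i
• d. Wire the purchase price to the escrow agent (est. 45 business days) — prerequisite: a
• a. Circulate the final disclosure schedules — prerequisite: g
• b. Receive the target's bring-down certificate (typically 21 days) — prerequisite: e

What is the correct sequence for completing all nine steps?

e has no prerequisites → e first.
Next only b has its prerequisites met → b.
c needed b, now all done → c.
That leaves g as the only ready step → g.
a needed g, now all done → a.
d is the only step now ready → d.
i needed d, now all done → i.
Next only f has its prerequisites met → f.
h needed f, now all done → h.

e b c g a d i f h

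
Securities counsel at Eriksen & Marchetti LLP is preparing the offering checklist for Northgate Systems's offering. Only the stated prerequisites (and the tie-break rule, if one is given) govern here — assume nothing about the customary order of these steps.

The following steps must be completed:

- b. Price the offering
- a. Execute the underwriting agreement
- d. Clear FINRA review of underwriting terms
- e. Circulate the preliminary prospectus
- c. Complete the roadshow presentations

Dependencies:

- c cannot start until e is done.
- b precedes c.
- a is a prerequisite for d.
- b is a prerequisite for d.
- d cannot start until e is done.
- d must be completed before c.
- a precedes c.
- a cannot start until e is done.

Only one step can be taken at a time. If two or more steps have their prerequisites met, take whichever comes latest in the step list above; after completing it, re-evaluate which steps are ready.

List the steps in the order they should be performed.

e, a, b, d, c

e and b have no prerequisites; e is listed later, so e is first.
Ready: a and b. a is listed later → a.
b is the only step now ready → b.
d needed e, a and b, now all done → d.
c needed e, d, a and b, now all done → c.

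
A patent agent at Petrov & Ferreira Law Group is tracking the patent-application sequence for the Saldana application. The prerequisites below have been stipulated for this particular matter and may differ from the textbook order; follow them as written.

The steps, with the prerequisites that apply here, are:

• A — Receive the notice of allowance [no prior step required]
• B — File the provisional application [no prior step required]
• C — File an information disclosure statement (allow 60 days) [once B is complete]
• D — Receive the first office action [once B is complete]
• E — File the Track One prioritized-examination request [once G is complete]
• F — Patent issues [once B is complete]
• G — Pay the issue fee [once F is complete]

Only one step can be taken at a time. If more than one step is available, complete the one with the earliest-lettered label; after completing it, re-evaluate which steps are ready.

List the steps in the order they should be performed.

Nothing is required for A and B. A has the earlier label → A first.
B is the only step now ready → B.
Now C, D and F have their prerequisites met. C has the earlier label, so C next.
Now D and F have their prerequisites met. D has the earlier label, so D next.
That leaves F as the only ready step → F.
That leaves G as the only ready step → G.
Next only E has its prerequisites met → E.

A, B, C, D, F, G, E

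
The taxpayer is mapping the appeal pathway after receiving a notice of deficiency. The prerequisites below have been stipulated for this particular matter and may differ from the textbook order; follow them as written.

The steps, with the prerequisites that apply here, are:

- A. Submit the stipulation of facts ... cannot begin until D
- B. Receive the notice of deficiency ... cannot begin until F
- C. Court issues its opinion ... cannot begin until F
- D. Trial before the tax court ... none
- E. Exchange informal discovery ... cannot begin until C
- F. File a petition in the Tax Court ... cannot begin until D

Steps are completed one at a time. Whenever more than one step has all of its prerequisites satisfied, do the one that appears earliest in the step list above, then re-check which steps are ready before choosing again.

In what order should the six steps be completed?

D A F B C E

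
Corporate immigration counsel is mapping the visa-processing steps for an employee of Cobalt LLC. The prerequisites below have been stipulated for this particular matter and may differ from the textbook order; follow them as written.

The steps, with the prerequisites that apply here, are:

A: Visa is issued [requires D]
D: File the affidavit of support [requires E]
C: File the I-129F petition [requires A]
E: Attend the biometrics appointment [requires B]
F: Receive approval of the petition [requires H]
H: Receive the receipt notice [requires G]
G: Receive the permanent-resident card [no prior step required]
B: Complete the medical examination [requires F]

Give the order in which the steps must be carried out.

G, H, F, B, E, D, A, C

Only G has no prerequisites, so it is first.
H needed G, now all done → H.
Next only F has its prerequisites met → F.
B is the only step now ready → B.
Next only E has its prerequisites met → E.
D needed E, now all done → D.
That leaves A as the only ready step → A.
C needed A, now all done → C.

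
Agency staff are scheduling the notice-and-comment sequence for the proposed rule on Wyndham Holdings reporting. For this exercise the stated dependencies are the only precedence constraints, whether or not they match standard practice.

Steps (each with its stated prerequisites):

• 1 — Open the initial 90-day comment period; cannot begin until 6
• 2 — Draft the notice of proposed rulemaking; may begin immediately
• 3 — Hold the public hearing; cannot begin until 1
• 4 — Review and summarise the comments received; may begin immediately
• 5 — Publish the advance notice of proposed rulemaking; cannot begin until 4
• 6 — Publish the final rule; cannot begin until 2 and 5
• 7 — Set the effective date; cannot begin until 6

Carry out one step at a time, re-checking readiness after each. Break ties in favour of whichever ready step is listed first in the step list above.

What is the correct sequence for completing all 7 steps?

2 4 5 6 1 3 7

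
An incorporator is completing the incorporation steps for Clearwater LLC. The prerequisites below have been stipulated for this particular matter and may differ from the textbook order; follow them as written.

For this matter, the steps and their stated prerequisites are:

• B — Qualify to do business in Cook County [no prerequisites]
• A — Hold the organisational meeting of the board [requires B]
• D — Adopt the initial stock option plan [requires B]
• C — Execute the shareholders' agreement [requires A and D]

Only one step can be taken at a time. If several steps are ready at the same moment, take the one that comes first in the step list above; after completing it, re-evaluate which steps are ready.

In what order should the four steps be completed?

B, A, D, C

B has no prerequisites → B first.
Now A and D have their prerequisites met. A is listed earlier, so A next.
D is the only step now ready → D.
C needed A and D, now all done → C.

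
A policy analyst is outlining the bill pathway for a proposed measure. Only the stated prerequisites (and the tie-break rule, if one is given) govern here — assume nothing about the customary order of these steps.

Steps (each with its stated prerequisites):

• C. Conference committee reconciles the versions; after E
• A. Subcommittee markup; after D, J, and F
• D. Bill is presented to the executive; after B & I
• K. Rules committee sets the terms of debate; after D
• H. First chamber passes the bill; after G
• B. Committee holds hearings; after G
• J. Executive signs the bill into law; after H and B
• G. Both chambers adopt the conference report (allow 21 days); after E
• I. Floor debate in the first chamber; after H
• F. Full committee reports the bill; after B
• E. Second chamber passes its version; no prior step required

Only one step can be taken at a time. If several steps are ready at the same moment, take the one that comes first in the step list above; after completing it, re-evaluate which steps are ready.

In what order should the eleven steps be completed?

Only E has no prerequisites, so it is first.
Ready: C and G. C is listed earlier → C.
That leaves G as the only ready step → G.
H and B are both available; H is listed earlier → H.
Now B and I have their prerequisites met. B is listed earlier, so B next.
J, I and F are all available; J is listed earlier → J.
Now I and F have their prerequisites met. I is listed earlier, so I next.
Ready: D and F. D is listed earlier → D.
K now also ready, so the ready set is {K, F}; K is listed earlier → K.
Next only F has its prerequisites met → F.
A needed D, J and F, now all done → A.

E, C, G, H, B, J, I, D, K, F, A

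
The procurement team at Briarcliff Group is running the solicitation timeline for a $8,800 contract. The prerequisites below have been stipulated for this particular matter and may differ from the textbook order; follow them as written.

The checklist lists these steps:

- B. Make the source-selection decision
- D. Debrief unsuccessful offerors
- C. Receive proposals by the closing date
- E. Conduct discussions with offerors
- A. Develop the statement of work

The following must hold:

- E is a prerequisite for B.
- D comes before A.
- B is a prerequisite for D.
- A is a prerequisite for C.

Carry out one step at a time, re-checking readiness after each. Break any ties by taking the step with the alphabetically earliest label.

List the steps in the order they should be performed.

E B D A C

E is the only step with nothing outstanding, so it goes first.
That leaves B as the only ready step → B.
D needed B, now all done → D.
A is the only step now ready → A.
That leaves C as the only ready step → C.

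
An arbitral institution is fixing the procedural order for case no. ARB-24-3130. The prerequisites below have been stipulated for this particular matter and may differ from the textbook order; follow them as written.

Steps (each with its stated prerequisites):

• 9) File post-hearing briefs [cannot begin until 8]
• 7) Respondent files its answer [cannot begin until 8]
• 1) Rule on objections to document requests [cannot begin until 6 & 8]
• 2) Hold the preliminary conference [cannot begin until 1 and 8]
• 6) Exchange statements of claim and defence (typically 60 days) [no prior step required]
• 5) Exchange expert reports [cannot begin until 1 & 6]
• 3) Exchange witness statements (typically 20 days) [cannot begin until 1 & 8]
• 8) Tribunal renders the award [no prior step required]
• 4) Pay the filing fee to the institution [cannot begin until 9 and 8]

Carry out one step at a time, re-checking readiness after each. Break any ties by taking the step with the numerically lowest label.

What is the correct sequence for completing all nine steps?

6 → 8 → 1 → 2 → 3 → 5 → 7 → 9 → 4

6 and 8 have no prerequisites; 6 has the earlier label, so 6 is first.
Next only 8 has its prerequisites met → 8.
Ready: 1, 7 and 9. 1 has the earlier label → 1.
2, 3 and 5 now also ready, so the ready set is {2, 3, 5, 7, 9}; 2 has the earlier label → 2.
3, 5, 7 and 9 are all available; 3 has the earlier label → 3.
Now 5, 7 and 9 have their prerequisites met. 5 has the earlier label, so 5 next.
7 and 9 are both available; 7 has the earlier label → 7.
9 needed 8, now all done → 9.
That leaves 4 as the only ready step → 4.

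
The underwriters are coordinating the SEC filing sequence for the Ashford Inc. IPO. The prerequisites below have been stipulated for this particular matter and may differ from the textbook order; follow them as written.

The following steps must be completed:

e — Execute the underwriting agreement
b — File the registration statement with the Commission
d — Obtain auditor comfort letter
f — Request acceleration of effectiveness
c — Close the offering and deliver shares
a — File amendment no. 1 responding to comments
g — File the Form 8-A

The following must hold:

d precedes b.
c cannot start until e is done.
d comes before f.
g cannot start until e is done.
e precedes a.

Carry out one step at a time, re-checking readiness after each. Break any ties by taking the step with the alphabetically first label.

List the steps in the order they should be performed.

d, b, e, a, c, f, g

Nothing is required for d and e. d has the earlier label → d first.
b, e and f are all available; b has the earlier label → b.
Now e and f have their prerequisites met. e has the earlier label, so e next.
a, c, f and g are all available; a has the earlier label → a.
Now c, f and g have their prerequisites met. c has the earlier label, so c next.
f and g are both available; f has the earlier label → f.
Next only g has its prerequisites met → g.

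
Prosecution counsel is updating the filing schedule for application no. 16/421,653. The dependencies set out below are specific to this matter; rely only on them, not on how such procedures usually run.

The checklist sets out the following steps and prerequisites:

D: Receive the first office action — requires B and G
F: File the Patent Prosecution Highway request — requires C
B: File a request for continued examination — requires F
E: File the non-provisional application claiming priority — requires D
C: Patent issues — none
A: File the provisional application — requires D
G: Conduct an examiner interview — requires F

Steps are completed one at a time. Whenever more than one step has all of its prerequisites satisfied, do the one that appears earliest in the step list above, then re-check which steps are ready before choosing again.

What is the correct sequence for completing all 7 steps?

C F B G D E A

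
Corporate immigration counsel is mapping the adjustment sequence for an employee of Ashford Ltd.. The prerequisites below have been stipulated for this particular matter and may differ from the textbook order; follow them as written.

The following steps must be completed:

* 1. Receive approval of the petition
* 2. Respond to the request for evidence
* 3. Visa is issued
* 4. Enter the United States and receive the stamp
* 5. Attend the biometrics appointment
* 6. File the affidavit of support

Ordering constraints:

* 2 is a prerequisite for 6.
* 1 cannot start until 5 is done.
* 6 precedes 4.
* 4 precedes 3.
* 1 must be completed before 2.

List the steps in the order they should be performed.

5 1 2 6 4 3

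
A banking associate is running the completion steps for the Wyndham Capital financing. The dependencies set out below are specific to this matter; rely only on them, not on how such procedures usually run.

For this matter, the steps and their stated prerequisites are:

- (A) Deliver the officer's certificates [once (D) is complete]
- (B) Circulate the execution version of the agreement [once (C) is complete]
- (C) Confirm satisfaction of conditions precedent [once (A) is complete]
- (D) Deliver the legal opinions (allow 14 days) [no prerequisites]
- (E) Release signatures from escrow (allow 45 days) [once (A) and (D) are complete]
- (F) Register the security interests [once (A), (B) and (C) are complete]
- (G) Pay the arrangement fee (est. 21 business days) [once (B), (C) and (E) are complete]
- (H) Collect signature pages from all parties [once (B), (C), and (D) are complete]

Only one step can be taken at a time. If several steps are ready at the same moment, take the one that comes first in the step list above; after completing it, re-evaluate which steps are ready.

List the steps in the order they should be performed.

Only (D) has no prerequisites, so it is first.
Next only (A) has its prerequisites met → (A).
Now (C) and (E) have their prerequisites met. (C) is listed earlier, so (C) next.
(B) and (E) are both available; (B) is listed earlier → (B).
(F) and (H) now also ready, so the ready set is {(E), (F), (H)}; (E) is listed earlier → (E).
(G) now also ready, so the ready set is {(F), (G), (H)}; (F) is listed earlier → (F).
(G) and (H) are both available; (G) is listed earlier → (G).
Next only (H) has its prerequisites met → (H).

(D), (A), (C), (B), (E), (F), (G), (H)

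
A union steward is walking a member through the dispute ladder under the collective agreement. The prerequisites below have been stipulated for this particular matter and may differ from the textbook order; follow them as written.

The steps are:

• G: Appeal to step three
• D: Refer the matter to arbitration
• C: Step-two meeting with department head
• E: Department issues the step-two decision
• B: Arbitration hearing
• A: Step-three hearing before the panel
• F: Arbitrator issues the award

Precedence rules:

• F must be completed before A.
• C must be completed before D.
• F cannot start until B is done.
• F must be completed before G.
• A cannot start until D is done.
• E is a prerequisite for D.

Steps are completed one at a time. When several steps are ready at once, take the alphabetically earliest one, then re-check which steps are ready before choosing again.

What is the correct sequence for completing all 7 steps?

B, C and E have no prerequisites; B has the earlier label, so B is first.
Now C, E and F have their prerequisites met. C has the earlier label, so C next.
Ready: E and F. E has the earlier label → E.
Ready: D and F. D has the earlier label → D.
F is the only step now ready → F.
Ready: A and G. A has the earlier label → A.
G is the only step now ready → G.

B, C, E, D, F, A, G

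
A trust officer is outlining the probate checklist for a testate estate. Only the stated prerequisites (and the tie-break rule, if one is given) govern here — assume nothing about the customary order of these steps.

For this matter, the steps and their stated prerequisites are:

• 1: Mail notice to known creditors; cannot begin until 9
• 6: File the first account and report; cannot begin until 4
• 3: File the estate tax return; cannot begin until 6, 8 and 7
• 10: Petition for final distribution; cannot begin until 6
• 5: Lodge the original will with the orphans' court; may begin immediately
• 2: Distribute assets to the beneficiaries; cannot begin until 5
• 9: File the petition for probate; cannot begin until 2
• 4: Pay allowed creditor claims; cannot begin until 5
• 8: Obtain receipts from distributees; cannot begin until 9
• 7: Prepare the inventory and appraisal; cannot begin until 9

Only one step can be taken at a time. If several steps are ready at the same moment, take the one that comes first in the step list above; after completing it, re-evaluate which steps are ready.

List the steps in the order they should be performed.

5 → 2 → 9 → 1 → 4 → 6 → 10 → 8 → 7 → 3

5 is the only step with nothing outstanding, so it goes first.
Now 2 and 4 have their prerequisites met. 2 is listed earlier, so 2 next.
Now 9 and 4 have their prerequisites met. 9 is listed earlier, so 9 next.
1, 4, 8 and 7 are all available; 1 is listed earlier → 1.
Now 4, 8 and 7 have their prerequisites met. 4 is listed earlier, so 4 next.
6 now also ready, so the ready set is {6, 8, 7}; 6 is listed earlier → 6.
10 now also ready, so the ready set is {10, 8, 7}; 10 is listed earlier → 10.
8 and 7 are both available; 8 is listed earlier → 8.
7 needed 9, now all done → 7.
3 is the only step now ready → 3.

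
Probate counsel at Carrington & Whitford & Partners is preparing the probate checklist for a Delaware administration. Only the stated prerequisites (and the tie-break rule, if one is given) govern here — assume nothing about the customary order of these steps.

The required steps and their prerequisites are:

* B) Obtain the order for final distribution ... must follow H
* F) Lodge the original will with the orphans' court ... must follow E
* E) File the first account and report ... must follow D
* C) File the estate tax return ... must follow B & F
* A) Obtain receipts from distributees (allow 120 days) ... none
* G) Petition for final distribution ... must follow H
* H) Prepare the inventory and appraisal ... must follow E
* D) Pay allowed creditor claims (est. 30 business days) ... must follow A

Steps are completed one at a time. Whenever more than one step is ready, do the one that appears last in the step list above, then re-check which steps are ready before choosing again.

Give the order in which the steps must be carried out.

A → D → E → H → G → F → B → C

Only A has no prerequisites, so it is first.
D needed A, now all done → D.
Next only E has its prerequisites met → E.
Ready: H and F. H is listed later → H.
G and B now also ready, so the ready set is {G, F, B}; G is listed later → G.
Now F and B have their prerequisites met. F is listed later, so F next.
B needed H, now all done → B.
C needed F and B, now all done → C.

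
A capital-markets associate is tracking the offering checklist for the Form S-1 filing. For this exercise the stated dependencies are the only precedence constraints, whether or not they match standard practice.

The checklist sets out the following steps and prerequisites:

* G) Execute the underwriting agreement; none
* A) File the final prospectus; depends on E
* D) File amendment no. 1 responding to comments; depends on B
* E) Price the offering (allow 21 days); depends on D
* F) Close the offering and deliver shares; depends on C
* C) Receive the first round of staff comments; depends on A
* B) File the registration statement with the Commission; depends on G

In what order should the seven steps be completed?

G has no prerequisites → G first.
Next only B has its prerequisites met → B.
D needed B, now all done → D.
E is the only step now ready → E.
A needed E, now all done → A.
C is the only step now ready → C.
Next only F has its prerequisites met → F.

G, B, D, E, A, C, F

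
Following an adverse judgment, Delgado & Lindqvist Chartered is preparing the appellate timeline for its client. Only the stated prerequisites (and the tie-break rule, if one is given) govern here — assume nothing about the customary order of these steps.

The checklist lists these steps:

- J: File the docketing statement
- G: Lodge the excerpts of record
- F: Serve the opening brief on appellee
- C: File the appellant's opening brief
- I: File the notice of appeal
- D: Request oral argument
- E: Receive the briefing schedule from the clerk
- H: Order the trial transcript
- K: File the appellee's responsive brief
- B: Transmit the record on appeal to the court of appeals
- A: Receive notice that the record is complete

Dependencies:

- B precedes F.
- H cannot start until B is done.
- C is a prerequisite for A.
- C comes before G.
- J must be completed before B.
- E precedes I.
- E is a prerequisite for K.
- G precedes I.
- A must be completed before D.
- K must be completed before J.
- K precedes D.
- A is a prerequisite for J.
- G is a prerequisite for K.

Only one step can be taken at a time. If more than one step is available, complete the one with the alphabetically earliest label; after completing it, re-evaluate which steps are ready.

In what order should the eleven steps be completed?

C, A, E, G, I, K, D, J, B, F, H

Nothing is required for C and E. C has the earlier label → C first.
A and G now also ready, so the ready set is {A, E, G}; A has the earlier label → A.
Ready: E and G. E has the earlier label → E.
G is the only step now ready → G.
I and K are both available; I has the earlier label → I.
K needed E and G, now all done → K.
Now D and J have their prerequisites met. D has the earlier label, so D next.
J needed A and K, now all done → J.
That leaves B as the only ready step → B.
F and H are both available; F has the earlier label → F.
H needed B, now all done → H.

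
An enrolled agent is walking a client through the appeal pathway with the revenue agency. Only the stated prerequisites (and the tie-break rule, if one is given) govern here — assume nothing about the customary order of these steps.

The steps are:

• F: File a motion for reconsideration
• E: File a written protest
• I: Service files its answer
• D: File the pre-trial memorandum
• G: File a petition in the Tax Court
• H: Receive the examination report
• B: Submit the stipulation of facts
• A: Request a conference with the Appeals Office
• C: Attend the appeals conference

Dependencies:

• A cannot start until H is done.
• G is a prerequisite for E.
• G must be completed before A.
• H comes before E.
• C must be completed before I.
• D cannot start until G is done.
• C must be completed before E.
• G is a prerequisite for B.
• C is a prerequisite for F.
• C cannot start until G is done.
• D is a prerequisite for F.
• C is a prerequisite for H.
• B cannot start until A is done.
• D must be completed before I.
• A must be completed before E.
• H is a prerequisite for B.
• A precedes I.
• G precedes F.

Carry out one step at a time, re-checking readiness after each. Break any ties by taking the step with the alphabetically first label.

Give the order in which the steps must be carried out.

G → C → D → F → H → A → B → E → I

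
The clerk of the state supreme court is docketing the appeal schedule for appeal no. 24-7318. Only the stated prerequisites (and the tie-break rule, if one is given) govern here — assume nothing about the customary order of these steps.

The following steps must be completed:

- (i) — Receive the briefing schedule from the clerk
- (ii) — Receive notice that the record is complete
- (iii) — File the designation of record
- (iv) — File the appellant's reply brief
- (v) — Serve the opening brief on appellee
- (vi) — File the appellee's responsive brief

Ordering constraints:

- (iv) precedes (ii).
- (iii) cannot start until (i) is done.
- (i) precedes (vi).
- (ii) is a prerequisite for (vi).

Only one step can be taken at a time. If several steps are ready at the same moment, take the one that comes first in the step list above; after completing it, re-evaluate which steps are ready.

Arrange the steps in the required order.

(i) → (iii) → (iv) → (ii) → (v) → (vi)

(i), (iv) and (v) have no prerequisites; (i) is listed earlier, so (i) is first.
(iii), (iv) and (v) are all available; (iii) is listed earlier → (iii).
(iv) and (v) are both available; (iv) is listed earlier → (iv).
(ii) now also ready, so the ready set is {(ii), (v)}; (ii) is listed earlier → (ii).
Now (v) and (vi) have their prerequisites met. (v) is listed earlier, so (v) next.
Next only (vi) has its prerequisites met → (vi).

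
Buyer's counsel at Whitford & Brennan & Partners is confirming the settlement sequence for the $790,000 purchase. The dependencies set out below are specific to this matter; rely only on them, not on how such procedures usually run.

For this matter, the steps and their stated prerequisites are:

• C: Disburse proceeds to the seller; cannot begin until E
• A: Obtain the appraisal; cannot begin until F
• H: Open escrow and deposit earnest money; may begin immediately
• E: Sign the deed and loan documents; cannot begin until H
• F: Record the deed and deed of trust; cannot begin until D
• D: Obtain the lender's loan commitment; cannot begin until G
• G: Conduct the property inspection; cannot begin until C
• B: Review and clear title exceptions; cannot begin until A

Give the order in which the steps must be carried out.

Only H has no prerequisites, so it is first.
That leaves E as the only ready step → E.
That leaves C as the only ready step → C.
That leaves G as the only ready step → G.
Next only D has its prerequisites met → D.
F is the only step now ready → F.
A needed F, now all done → A.
B needed A, now all done → B.

H, E, C, G, D, F, A, B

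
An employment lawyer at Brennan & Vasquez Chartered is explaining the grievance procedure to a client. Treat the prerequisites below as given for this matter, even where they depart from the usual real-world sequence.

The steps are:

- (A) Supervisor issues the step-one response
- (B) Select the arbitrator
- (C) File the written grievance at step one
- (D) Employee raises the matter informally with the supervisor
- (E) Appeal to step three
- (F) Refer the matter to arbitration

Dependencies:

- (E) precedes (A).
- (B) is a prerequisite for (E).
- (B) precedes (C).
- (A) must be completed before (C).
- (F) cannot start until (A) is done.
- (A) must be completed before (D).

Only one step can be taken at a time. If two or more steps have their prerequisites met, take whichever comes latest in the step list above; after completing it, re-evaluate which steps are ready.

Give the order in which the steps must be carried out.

(B) has no prerequisites → (B) first.
(E) needed (B), now all done → (E).
That leaves (A) as the only ready step → (A).
Now (F), (D) and (C) have their prerequisites met. (F) is listed later, so (F) next.
Now (D) and (C) have their prerequisites met. (D) is listed later, so (D) next.
(C) needed (B) and (A), now all done → (C).

(B) → (E) → (A) → (F) → (D) → (C)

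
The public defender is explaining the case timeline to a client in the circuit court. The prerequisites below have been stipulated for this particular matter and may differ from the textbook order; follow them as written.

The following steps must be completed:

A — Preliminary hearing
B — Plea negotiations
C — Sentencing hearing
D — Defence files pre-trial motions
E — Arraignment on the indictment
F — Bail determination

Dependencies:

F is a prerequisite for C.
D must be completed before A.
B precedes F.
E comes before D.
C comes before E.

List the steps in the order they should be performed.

B, F, C, E, D, A

B has no prerequisites → B first.
F needed B, now all done → F.
C is the only step now ready → C.
E is the only step now ready → E.
Next only D has its prerequisites met → D.
A needed D, now all done → A.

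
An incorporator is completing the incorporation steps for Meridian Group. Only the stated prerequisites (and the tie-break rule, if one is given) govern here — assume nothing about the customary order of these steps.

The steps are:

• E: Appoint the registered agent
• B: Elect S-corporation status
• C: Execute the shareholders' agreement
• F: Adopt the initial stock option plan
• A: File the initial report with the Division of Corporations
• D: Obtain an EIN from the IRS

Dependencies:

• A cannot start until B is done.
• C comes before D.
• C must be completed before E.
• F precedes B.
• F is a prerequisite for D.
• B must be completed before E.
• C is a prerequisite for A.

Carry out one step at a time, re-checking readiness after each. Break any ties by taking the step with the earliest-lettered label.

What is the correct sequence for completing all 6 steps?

C F B A D E

Nothing is required for C and F. C has the earlier label → C first.
That leaves F as the only ready step → F.
Now B and D have their prerequisites met. B has the earlier label, so B next.
A, D and E are all available; A has the earlier label → A.
D and E are both available; D has the earlier label → D.
That leaves E as the only ready step → E.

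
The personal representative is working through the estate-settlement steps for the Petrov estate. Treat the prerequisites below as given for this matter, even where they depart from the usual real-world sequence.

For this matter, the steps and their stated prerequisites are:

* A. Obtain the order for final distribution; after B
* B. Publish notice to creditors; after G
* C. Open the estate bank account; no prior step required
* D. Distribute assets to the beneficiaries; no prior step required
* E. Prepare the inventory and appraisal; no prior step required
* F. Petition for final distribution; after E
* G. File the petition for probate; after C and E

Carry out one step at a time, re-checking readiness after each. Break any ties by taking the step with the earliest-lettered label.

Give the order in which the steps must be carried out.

C, D and E have no prerequisites; C has the earlier label, so C is first.
D and E are both available; D has the earlier label → D.
That leaves E as the only ready step → E.
F and G are both available; F has the earlier label → F.
Next only G has its prerequisites met → G.
Next only B has its prerequisites met → B.
That leaves A as the only ready step → A.

C → D → E → F → G → B → A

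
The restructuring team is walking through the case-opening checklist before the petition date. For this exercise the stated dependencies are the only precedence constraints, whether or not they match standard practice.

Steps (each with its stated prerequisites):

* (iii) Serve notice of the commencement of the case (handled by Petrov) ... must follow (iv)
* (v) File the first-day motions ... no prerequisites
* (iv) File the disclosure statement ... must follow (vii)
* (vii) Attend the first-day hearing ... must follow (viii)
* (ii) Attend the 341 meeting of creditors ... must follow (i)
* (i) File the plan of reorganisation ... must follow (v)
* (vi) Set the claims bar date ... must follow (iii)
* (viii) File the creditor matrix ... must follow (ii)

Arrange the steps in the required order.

Only (v) has no prerequisites, so it is first.
(i) needed (v), now all done → (i).
(ii) needed (i), now all done → (ii).
(viii) is the only step now ready → (viii).
Next only (vii) has its prerequisites met → (vii).
(iv) needed (vii), now all done → (iv).
(iii) needed (iv), now all done → (iii).
That leaves (vi) as the only ready step → (vi).

(v) → (i) → (ii) → (viii) → (vii) → (iv) → (iii) → (vi)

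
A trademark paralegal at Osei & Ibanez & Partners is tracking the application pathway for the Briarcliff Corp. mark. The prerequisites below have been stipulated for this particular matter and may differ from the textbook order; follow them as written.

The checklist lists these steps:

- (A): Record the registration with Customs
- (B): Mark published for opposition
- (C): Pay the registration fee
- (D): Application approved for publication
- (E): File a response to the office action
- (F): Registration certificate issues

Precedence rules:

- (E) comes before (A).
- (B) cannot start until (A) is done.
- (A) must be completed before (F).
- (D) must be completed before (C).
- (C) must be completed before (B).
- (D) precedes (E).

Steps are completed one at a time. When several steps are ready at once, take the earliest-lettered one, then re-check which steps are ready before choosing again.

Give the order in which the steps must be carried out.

(D) is the only step with nothing outstanding, so it goes first.
(C) and (E) are both available; (C) has the earlier label → (C).
(E) needed (D), now all done → (E).
(A) is the only step now ready → (A).
Now (B) and (F) have their prerequisites met. (B) has the earlier label, so (B) next.
(F) is the only step now ready → (F).

(D), (C), (E), (A), (B), (F)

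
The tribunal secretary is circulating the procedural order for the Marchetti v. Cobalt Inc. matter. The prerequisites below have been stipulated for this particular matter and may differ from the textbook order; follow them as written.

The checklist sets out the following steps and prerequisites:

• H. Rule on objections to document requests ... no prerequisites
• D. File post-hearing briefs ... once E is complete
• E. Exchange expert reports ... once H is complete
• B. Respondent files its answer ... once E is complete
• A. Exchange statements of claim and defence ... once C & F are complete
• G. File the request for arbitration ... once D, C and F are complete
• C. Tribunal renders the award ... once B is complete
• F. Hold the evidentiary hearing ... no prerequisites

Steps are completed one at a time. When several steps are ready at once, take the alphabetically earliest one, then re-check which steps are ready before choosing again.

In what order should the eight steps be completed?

F → H → E → B → C → A → D → G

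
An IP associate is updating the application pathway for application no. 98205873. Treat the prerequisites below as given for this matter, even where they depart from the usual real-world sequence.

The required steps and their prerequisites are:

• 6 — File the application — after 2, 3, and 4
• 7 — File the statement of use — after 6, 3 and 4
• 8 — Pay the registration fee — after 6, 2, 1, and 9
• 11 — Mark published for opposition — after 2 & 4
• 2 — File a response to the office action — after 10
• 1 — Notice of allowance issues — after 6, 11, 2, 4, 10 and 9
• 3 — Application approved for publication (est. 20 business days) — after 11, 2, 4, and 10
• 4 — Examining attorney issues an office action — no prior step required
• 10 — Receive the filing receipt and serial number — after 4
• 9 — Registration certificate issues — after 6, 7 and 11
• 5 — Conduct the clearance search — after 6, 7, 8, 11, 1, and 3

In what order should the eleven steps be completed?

4 → 10 → 2 → 11 → 3 → 6 → 7 → 9 → 1 → 8 → 5

4 has no prerequisites → 4 first.
That leaves 10 as the only ready step → 10.
2 needed 10, now all done → 2.
Next only 11 has its prerequisites met → 11.
3 is the only step now ready → 3.
6 is the only step now ready → 6.
7 needed 6, 3 and 4, now all done → 7.
9 needed 6, 7 and 11, now all done → 9.
That leaves 1 as the only ready step → 1.
8 is the only step now ready → 8.
5 needed 6, 7, 8, 11, 1 and 3, now all done → 5.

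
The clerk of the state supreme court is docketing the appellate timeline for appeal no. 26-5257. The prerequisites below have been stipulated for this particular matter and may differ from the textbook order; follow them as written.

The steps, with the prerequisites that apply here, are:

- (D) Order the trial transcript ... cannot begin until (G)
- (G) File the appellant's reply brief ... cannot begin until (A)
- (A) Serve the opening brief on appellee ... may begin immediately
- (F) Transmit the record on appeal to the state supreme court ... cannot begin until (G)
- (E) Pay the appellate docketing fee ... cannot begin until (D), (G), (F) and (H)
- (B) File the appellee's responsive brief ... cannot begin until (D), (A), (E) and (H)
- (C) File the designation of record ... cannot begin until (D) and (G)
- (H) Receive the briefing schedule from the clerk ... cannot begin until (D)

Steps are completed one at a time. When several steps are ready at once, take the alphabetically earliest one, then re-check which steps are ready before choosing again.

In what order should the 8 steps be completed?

(A), (G), (D), (C), (F), (H), (E), (B)

(A) has no prerequisites → (A) first.
(G) is the only step now ready → (G).
Ready: (D) and (F). (D) has the earlier label → (D).
(C) and (H) now also ready, so the ready set is {(C), (F), (H)}; (C) has the earlier label → (C).
Ready: (F) and (H). (F) has the earlier label → (F).
(H) needed (D), now all done → (H).
Next only (E) has its prerequisites met → (E).
Next only (B) has its prerequisites met → (B).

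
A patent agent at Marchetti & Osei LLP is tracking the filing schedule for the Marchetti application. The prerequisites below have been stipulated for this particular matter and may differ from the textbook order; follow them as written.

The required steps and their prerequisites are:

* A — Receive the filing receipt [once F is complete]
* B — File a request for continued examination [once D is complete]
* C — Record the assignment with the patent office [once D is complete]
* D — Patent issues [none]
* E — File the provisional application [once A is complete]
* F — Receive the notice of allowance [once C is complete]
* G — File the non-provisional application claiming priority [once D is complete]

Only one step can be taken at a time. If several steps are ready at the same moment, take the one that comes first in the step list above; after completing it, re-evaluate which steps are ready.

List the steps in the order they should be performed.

D → B → C → F → A → E → G

D is the only step with nothing outstanding, so it goes first.
Ready: B, C and G. B is listed earlier → B.
C and G are both available; C is listed earlier → C.
Ready: F and G. F is listed earlier → F.
A and G are both available; A is listed earlier → A.
E now also ready, so the ready set is {E, G}; E is listed earlier → E.
G needed D, now all done → G.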